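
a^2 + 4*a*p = a*(a + 4*p)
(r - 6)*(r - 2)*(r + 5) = r^3 - 3*r^2 - 28*r + 60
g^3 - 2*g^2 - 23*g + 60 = (g - 4)*(g - 3)*(g + 5)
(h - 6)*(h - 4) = h^2 - 10*h + 24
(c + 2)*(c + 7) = c^2 + 9*c + 14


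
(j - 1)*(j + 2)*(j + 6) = j^3 + 7*j^2 + 4*j - 12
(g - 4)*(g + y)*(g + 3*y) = g^3 + 4*g^2*y - 4*g^2 + 3*g*y^2 - 16*g*y - 12*y^2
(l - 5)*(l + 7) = l^2 + 2*l - 35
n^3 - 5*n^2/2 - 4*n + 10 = (n - 5/2)*(n - 2)*(n + 2)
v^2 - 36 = (v - 6)*(v + 6)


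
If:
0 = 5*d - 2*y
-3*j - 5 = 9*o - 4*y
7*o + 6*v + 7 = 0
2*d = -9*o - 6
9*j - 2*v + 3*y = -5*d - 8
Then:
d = -636/2591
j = -5041/7773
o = -1586/2591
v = -2345/5182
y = -1590/2591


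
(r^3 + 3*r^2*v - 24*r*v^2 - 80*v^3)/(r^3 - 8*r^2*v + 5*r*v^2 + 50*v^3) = (r^2 + 8*r*v + 16*v^2)/(r^2 - 3*r*v - 10*v^2)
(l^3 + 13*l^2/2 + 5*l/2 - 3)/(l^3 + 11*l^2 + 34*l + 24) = (l - 1/2)/(l + 4)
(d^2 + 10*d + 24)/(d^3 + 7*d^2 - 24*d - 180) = (d + 4)/(d^2 + d - 30)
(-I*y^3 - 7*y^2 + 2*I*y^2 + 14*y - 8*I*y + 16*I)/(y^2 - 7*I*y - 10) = (-I*y^3 + y^2*(-7 + 2*I) + y*(14 - 8*I) + 16*I)/(y^2 - 7*I*y - 10)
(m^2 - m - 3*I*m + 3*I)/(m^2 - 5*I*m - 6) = (m - 1)/(m - 2*I)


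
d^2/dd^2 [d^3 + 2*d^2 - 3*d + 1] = 6*d + 4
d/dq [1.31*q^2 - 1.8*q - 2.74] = 2.62*q - 1.8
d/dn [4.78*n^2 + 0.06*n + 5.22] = 9.56*n + 0.06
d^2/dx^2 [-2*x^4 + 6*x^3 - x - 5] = 12*x*(3 - 2*x)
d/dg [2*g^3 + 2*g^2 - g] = 6*g^2 + 4*g - 1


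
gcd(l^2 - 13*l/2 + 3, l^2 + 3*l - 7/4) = l - 1/2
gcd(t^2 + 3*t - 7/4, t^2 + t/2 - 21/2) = t + 7/2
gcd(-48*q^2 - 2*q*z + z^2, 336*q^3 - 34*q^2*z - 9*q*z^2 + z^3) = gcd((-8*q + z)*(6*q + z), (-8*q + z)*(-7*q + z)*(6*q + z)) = -48*q^2 - 2*q*z + z^2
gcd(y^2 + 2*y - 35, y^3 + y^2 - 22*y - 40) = y - 5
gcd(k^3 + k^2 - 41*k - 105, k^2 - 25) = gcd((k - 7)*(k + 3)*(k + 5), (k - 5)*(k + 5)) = k + 5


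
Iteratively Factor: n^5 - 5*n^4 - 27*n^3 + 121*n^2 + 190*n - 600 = (n + 3)*(n^4 - 8*n^3 - 3*n^2 + 130*n - 200) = (n - 5)*(n + 3)*(n^3 - 3*n^2 - 18*n + 40) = (n - 5)^2*(n + 3)*(n^2 + 2*n - 8) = (n - 5)^2*(n - 2)*(n + 3)*(n + 4)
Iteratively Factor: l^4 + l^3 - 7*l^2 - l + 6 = (l + 1)*(l^3 - 7*l + 6) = (l - 1)*(l + 1)*(l^2 + l - 6) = (l - 2)*(l - 1)*(l + 1)*(l + 3)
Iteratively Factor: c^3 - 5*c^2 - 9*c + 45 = (c - 3)*(c^2 - 2*c - 15) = (c - 3)*(c + 3)*(c - 5)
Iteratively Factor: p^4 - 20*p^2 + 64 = (p - 2)*(p^3 + 2*p^2 - 16*p - 32) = (p - 4)*(p - 2)*(p^2 + 6*p + 8) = (p - 4)*(p - 2)*(p + 2)*(p + 4)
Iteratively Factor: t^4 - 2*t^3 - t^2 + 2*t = (t + 1)*(t^3 - 3*t^2 + 2*t) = t*(t + 1)*(t^2 - 3*t + 2) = t*(t - 2)*(t + 1)*(t - 1)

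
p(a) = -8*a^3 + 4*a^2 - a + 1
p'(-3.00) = -241.00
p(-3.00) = 256.00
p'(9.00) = -1873.00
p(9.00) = -5516.00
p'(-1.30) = -51.96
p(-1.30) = 26.64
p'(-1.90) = -102.84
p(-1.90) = 72.21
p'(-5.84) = -866.25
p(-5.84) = 1736.68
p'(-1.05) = -35.86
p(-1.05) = 15.72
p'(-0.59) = -14.07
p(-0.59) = 4.63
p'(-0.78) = -21.84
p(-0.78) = 8.01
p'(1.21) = -26.46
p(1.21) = -8.53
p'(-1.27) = -49.87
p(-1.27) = 25.11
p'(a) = -24*a^2 + 8*a - 1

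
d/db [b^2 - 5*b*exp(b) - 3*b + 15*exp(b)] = -5*b*exp(b) + 2*b + 10*exp(b) - 3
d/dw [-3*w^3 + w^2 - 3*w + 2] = -9*w^2 + 2*w - 3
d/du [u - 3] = 1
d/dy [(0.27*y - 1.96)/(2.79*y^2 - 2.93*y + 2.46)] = (-0.7533*y^2 + 10.9368*y - 5.0786)/(7.7841*y^4 - 16.3494*y^3 + 22.3117*y^2 - 14.4156*y + 6.0516)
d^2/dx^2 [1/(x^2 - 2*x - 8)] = 2*(x^2 - 2*x - 4*(x - 1)^2 - 8)/(-x^2 + 2*x + 8)^3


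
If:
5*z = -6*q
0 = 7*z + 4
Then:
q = 10/21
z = -4/7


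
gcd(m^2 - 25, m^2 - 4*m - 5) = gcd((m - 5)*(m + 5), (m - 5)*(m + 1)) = m - 5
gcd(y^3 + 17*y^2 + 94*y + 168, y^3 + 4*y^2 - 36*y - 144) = y^2 + 10*y + 24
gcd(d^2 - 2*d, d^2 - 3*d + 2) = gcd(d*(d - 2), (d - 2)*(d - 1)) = d - 2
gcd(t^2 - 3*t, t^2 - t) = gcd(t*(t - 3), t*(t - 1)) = t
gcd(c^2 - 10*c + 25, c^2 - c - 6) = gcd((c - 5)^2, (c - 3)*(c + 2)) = 1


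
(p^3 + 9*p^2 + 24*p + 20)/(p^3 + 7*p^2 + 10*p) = (p + 2)/p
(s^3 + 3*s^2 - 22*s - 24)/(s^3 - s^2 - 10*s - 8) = (s + 6)/(s + 2)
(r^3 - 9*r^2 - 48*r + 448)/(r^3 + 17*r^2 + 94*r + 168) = (r^2 - 16*r + 64)/(r^2 + 10*r + 24)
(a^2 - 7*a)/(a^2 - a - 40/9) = 9*a*(7 - a)/(-9*a^2 + 9*a + 40)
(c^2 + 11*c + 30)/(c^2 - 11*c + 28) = (c^2 + 11*c + 30)/(c^2 - 11*c + 28)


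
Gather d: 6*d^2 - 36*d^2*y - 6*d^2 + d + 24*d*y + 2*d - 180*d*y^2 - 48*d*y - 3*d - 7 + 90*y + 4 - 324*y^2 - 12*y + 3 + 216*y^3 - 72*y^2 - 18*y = -36*d^2*y + d*(-180*y^2 - 24*y) + 216*y^3 - 396*y^2 + 60*y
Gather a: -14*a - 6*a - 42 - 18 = -20*a - 60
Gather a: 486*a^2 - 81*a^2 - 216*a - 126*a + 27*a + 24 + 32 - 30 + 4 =405*a^2 - 315*a + 30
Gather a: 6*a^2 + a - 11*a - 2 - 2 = 6*a^2 - 10*a - 4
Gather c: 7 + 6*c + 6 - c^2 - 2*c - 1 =-c^2 + 4*c + 12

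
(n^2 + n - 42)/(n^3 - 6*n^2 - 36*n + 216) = (n + 7)/(n^2 - 36)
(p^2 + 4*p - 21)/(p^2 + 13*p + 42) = (p - 3)/(p + 6)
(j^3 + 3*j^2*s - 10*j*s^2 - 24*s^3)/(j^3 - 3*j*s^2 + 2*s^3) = (j^2 + j*s - 12*s^2)/(j^2 - 2*j*s + s^2)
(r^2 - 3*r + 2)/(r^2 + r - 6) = (r - 1)/(r + 3)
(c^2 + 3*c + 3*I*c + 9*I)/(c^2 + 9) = (c + 3)/(c - 3*I)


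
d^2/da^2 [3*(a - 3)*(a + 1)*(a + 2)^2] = 36*a^2 + 36*a - 42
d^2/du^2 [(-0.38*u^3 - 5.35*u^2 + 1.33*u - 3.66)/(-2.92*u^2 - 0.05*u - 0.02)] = (-7.105427357601e-15*u^5 - 24.284908*u^3 + 185.367384*u^2 + 3.673104*u - 0.402248)/(24.897088*u^6 + 1.27896*u^5 + 0.533484*u^4 + 0.017645*u^3 + 0.003654*u^2 + 6.0e-5*u + 8.0e-6)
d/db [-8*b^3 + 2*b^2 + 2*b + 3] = -24*b^2 + 4*b + 2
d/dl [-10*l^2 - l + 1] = -20*l - 1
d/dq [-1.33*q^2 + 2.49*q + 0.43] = 2.49 - 2.66*q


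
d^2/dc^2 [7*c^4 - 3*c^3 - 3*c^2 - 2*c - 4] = 84*c^2 - 18*c - 6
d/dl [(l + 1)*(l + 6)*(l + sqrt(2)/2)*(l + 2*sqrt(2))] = 4*l^3 + 15*sqrt(2)*l^2/2 + 21*l^2 + 16*l + 35*sqrt(2)*l + 14 + 15*sqrt(2)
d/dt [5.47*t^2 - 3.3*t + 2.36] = 10.94*t - 3.3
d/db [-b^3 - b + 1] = -3*b^2 - 1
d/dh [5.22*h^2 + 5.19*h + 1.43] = 10.44*h + 5.19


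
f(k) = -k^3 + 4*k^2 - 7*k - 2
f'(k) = -3*k^2 + 8*k - 7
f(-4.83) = 237.80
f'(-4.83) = -115.63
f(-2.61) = 61.30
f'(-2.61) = -48.32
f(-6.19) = 431.77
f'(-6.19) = -171.47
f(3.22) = -16.45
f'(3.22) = -12.35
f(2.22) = -8.77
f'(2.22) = -4.03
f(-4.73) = 226.43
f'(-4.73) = -111.96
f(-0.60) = 3.86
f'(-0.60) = -12.88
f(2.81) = -12.27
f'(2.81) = -8.21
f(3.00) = -14.00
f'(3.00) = -10.00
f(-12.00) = 2386.00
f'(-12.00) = -535.00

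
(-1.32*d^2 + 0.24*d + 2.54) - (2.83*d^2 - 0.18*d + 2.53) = -4.15*d^2 + 0.42*d + 0.0100000000000002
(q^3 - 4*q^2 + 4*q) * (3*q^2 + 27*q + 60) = 3*q^5 + 15*q^4 - 36*q^3 - 132*q^2 + 240*q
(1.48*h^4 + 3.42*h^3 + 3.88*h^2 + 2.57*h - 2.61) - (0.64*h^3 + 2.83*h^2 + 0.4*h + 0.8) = 1.48*h^4 + 2.78*h^3 + 1.05*h^2 + 2.17*h - 3.41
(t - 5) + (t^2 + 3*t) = t^2 + 4*t - 5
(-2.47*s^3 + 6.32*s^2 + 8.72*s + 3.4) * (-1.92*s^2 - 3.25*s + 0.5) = 4.7424*s^5 - 4.1069*s^4 - 38.5174*s^3 - 31.708*s^2 - 6.69*s + 1.7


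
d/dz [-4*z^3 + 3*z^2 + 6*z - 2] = -12*z^2 + 6*z + 6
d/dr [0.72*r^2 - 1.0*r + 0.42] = 1.44*r - 1.0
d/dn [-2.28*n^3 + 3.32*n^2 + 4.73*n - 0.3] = -6.84*n^2 + 6.64*n + 4.73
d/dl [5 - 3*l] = -3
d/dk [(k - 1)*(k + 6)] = 2*k + 5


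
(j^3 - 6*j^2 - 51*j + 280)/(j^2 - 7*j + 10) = (j^2 - j - 56)/(j - 2)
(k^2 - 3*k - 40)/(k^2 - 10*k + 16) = (k + 5)/(k - 2)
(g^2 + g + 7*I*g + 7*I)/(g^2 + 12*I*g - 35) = (g + 1)/(g + 5*I)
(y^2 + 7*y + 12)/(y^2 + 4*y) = (y + 3)/y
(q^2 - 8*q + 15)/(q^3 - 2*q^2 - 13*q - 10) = (q - 3)/(q^2 + 3*q + 2)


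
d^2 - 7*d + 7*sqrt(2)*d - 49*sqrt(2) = (d - 7)*(d + 7*sqrt(2))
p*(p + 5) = p^2 + 5*p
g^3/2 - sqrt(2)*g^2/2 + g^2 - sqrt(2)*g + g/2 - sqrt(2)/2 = (g/2 + 1/2)*(g + 1)*(g - sqrt(2))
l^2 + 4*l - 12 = (l - 2)*(l + 6)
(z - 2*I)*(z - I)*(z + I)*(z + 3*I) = z^4 + I*z^3 + 7*z^2 + I*z + 6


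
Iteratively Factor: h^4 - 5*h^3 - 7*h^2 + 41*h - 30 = (h - 1)*(h^3 - 4*h^2 - 11*h + 30) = (h - 1)*(h + 3)*(h^2 - 7*h + 10) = (h - 2)*(h - 1)*(h + 3)*(h - 5)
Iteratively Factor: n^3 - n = (n + 1)*(n^2 - n) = (n - 1)*(n + 1)*(n)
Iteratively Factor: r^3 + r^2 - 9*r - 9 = (r - 3)*(r^2 + 4*r + 3) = (r - 3)*(r + 1)*(r + 3)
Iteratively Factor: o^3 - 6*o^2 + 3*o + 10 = (o + 1)*(o^2 - 7*o + 10) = (o - 5)*(o + 1)*(o - 2)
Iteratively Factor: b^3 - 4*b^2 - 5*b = (b - 5)*(b^2 + b) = (b - 5)*(b + 1)*(b)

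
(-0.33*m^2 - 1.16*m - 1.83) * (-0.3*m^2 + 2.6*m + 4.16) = 0.099*m^4 - 0.51*m^3 - 3.8398*m^2 - 9.5836*m - 7.6128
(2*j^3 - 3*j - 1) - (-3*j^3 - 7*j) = 5*j^3 + 4*j - 1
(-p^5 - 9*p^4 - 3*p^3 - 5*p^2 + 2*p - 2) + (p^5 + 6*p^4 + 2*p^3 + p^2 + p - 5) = -3*p^4 - p^3 - 4*p^2 + 3*p - 7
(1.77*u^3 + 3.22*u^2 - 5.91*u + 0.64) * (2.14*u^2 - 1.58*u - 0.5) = 3.7878*u^5 + 4.0942*u^4 - 18.62*u^3 + 9.0974*u^2 + 1.9438*u - 0.32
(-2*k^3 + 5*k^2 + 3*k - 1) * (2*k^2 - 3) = -4*k^5 + 10*k^4 + 12*k^3 - 17*k^2 - 9*k + 3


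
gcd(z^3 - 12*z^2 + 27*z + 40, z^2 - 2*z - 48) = z - 8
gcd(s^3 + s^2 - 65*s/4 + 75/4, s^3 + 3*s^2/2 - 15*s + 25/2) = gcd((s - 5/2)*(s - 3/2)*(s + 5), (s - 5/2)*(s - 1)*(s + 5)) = s^2 + 5*s/2 - 25/2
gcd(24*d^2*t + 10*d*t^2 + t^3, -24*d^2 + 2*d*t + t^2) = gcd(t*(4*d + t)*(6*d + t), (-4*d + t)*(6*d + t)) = 6*d + t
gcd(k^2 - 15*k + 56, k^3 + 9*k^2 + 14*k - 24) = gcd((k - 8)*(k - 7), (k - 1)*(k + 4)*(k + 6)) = 1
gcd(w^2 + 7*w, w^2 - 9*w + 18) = 1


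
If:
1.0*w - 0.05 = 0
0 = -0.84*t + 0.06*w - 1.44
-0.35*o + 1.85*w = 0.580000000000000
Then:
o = -1.39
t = -1.71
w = 0.05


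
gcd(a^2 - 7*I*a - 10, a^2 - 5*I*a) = a - 5*I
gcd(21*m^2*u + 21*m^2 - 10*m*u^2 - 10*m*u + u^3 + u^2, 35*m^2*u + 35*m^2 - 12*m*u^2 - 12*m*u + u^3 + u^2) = -7*m*u - 7*m + u^2 + u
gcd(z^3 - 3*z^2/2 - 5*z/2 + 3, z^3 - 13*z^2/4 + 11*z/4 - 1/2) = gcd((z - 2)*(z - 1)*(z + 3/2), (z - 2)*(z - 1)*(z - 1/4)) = z^2 - 3*z + 2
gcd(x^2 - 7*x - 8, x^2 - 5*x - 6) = x + 1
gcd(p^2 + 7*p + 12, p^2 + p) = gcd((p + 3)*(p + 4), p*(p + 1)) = 1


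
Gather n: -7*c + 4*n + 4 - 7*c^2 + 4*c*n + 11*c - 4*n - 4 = -7*c^2 + 4*c*n + 4*c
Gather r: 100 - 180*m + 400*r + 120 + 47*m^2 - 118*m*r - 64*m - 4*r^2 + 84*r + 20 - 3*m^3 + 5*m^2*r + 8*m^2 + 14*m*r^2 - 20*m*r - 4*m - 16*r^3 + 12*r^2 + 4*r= -3*m^3 + 55*m^2 - 248*m - 16*r^3 + r^2*(14*m + 8) + r*(5*m^2 - 138*m + 488) + 240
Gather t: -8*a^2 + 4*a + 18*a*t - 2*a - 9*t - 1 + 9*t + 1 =-8*a^2 + 18*a*t + 2*a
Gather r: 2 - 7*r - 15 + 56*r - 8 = 49*r - 21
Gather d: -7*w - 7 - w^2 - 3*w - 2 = -w^2 - 10*w - 9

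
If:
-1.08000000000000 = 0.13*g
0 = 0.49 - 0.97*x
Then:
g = -8.31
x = 0.51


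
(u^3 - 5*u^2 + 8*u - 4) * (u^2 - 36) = u^5 - 5*u^4 - 28*u^3 + 176*u^2 - 288*u + 144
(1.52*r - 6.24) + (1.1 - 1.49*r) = 0.03*r - 5.14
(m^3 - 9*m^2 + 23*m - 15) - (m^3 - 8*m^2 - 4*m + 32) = -m^2 + 27*m - 47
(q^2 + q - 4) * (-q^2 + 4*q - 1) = -q^4 + 3*q^3 + 7*q^2 - 17*q + 4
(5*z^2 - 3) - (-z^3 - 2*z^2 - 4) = z^3 + 7*z^2 + 1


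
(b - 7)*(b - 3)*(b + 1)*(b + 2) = b^4 - 7*b^3 - 7*b^2 + 43*b + 42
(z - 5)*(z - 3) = z^2 - 8*z + 15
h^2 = h^2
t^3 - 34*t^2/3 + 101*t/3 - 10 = (t - 6)*(t - 5)*(t - 1/3)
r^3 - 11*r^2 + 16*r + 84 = (r - 7)*(r - 6)*(r + 2)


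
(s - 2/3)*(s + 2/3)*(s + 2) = s^3 + 2*s^2 - 4*s/9 - 8/9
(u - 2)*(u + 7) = u^2 + 5*u - 14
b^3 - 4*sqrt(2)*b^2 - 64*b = b*(b - 8*sqrt(2))*(b + 4*sqrt(2))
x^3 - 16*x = x*(x - 4)*(x + 4)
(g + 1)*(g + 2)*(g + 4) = g^3 + 7*g^2 + 14*g + 8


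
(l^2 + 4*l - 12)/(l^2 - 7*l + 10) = (l + 6)/(l - 5)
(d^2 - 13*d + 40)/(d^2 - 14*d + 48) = (d - 5)/(d - 6)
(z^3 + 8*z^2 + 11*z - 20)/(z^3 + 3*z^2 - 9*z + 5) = (z + 4)/(z - 1)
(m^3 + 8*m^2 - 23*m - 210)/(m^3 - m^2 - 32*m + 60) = (m + 7)/(m - 2)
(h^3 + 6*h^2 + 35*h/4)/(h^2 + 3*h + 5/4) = h*(2*h + 7)/(2*h + 1)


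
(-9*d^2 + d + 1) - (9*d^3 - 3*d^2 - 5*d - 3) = -9*d^3 - 6*d^2 + 6*d + 4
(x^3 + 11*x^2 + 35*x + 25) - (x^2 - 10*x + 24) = x^3 + 10*x^2 + 45*x + 1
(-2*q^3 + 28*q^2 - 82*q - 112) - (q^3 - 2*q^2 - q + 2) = -3*q^3 + 30*q^2 - 81*q - 114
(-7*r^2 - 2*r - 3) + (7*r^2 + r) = -r - 3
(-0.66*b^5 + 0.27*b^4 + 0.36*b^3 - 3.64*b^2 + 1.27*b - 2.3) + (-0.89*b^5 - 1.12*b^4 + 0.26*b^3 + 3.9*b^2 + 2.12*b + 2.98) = -1.55*b^5 - 0.85*b^4 + 0.62*b^3 + 0.26*b^2 + 3.39*b + 0.68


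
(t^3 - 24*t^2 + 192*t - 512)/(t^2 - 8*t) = t - 16 + 64/t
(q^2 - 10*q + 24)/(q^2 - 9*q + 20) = (q - 6)/(q - 5)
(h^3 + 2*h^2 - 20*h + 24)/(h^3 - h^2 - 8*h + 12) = (h + 6)/(h + 3)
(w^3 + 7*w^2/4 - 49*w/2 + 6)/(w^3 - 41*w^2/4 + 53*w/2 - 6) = (w + 6)/(w - 6)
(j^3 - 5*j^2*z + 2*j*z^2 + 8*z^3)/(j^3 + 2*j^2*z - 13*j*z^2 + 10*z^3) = (-j^2 + 3*j*z + 4*z^2)/(-j^2 - 4*j*z + 5*z^2)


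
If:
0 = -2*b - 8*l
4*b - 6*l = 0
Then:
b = 0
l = 0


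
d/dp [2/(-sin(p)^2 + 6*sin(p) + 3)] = 4*(sin(p) - 3)*cos(p)/(6*sin(p) + cos(p)^2 + 2)^2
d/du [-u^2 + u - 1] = 1 - 2*u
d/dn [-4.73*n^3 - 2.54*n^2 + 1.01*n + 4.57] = -14.19*n^2 - 5.08*n + 1.01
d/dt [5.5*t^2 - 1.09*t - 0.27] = 11.0*t - 1.09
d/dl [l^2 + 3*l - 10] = 2*l + 3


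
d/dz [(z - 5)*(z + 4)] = 2*z - 1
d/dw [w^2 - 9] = 2*w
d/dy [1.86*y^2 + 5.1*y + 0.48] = 3.72*y + 5.1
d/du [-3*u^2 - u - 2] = -6*u - 1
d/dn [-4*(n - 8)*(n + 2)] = 24 - 8*n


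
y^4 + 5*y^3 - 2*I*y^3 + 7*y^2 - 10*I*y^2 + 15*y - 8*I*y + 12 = (y + 1)*(y + 4)*(y - 3*I)*(y + I)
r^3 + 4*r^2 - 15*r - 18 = (r - 3)*(r + 1)*(r + 6)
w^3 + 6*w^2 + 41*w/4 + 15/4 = (w + 1/2)*(w + 5/2)*(w + 3)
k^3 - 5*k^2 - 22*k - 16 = (k - 8)*(k + 1)*(k + 2)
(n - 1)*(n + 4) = n^2 + 3*n - 4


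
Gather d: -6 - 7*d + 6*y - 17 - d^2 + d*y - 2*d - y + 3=-d^2 + d*(y - 9) + 5*y - 20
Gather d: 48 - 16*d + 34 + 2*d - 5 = 77 - 14*d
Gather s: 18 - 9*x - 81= -9*x - 63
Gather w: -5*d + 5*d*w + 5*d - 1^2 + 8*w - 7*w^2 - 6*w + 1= -7*w^2 + w*(5*d + 2)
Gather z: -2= -2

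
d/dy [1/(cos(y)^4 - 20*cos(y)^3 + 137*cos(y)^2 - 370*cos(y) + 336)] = 2*(2*cos(y)^3 - 30*cos(y)^2 + 137*cos(y) - 185)*sin(y)/(cos(y)^4 - 20*cos(y)^3 + 137*cos(y)^2 - 370*cos(y) + 336)^2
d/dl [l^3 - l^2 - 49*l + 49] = 3*l^2 - 2*l - 49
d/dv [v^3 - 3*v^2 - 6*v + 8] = 3*v^2 - 6*v - 6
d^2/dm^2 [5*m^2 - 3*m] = 10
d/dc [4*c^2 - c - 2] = 8*c - 1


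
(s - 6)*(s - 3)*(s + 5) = s^3 - 4*s^2 - 27*s + 90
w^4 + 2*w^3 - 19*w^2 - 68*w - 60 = (w - 5)*(w + 2)^2*(w + 3)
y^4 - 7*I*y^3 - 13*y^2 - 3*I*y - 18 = (y - 3*I)^2*(y - 2*I)*(y + I)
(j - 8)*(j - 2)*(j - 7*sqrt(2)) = j^3 - 10*j^2 - 7*sqrt(2)*j^2 + 16*j + 70*sqrt(2)*j - 112*sqrt(2)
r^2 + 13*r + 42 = (r + 6)*(r + 7)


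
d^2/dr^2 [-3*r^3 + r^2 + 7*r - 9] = 2 - 18*r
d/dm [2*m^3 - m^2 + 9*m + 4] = 6*m^2 - 2*m + 9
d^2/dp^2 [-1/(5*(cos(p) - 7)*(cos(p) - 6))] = (4*sin(p)^4 - 3*sin(p)^2 + 2379*cos(p)/4 - 39*cos(3*p)/4 - 255)/(5*(cos(p) - 7)^3*(cos(p) - 6)^3)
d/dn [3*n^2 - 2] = 6*n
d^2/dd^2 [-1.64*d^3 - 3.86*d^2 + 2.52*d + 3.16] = -9.84*d - 7.72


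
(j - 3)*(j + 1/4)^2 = j^3 - 5*j^2/2 - 23*j/16 - 3/16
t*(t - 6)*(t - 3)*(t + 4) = t^4 - 5*t^3 - 18*t^2 + 72*t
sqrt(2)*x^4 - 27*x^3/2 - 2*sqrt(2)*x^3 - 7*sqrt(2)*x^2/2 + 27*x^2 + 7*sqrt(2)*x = x*(x - 2)*(x - 7*sqrt(2))*(sqrt(2)*x + 1/2)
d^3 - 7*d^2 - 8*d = d*(d - 8)*(d + 1)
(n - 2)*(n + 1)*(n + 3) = n^3 + 2*n^2 - 5*n - 6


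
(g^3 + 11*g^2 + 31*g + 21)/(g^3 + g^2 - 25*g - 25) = (g^2 + 10*g + 21)/(g^2 - 25)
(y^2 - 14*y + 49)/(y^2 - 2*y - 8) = (-y^2 + 14*y - 49)/(-y^2 + 2*y + 8)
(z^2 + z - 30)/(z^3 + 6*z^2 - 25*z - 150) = 1/(z + 5)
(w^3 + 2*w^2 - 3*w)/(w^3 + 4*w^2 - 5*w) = (w + 3)/(w + 5)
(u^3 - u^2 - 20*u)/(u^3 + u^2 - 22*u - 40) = u/(u + 2)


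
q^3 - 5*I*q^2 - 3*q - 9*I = (q - 3*I)^2*(q + I)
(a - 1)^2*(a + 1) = a^3 - a^2 - a + 1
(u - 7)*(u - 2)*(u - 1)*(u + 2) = u^4 - 8*u^3 + 3*u^2 + 32*u - 28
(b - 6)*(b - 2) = b^2 - 8*b + 12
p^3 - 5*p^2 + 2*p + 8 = (p - 4)*(p - 2)*(p + 1)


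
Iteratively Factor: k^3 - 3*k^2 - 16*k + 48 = (k - 4)*(k^2 + k - 12) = (k - 4)*(k + 4)*(k - 3)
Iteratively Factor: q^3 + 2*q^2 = (q + 2)*(q^2) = q*(q + 2)*(q)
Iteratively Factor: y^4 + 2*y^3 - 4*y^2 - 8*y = (y - 2)*(y^3 + 4*y^2 + 4*y) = y*(y - 2)*(y^2 + 4*y + 4) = y*(y - 2)*(y + 2)*(y + 2)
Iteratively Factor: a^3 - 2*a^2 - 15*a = (a + 3)*(a^2 - 5*a) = a*(a + 3)*(a - 5)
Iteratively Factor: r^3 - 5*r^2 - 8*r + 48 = (r - 4)*(r^2 - r - 12) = (r - 4)*(r + 3)*(r - 4)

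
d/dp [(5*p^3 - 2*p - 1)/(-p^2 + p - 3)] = ((2 - 15*p^2)*(p^2 - p + 3) - (2*p - 1)*(-5*p^3 + 2*p + 1))/(p^2 - p + 3)^2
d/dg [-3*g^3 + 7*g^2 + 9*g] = -9*g^2 + 14*g + 9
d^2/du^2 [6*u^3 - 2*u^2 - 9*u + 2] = 36*u - 4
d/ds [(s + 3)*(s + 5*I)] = 2*s + 3 + 5*I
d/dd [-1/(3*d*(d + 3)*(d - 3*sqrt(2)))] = (d*(d + 3) + d*(d - 3*sqrt(2)) + (d + 3)*(d - 3*sqrt(2)))/(3*d^2*(d + 3)^2*(d - 3*sqrt(2))^2)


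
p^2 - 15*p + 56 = (p - 8)*(p - 7)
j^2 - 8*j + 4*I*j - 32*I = (j - 8)*(j + 4*I)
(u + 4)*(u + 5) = u^2 + 9*u + 20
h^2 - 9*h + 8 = (h - 8)*(h - 1)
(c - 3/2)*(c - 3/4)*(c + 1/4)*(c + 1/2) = c^4 - 3*c^3/2 - 7*c^2/16 + 9*c/16 + 9/64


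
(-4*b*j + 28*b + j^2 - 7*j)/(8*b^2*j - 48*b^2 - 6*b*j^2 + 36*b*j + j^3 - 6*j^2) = (7 - j)/(2*b*j - 12*b - j^2 + 6*j)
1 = 1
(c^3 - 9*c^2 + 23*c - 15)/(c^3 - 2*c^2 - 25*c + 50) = (c^2 - 4*c + 3)/(c^2 + 3*c - 10)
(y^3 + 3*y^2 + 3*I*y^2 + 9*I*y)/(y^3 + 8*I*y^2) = (y^2 + 3*y*(1 + I) + 9*I)/(y*(y + 8*I))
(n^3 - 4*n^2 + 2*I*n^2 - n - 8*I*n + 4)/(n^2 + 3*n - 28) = (n^2 + 2*I*n - 1)/(n + 7)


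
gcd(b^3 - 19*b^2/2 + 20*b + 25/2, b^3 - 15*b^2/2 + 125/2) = b^2 - 10*b + 25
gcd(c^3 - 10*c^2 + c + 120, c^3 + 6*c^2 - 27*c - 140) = c - 5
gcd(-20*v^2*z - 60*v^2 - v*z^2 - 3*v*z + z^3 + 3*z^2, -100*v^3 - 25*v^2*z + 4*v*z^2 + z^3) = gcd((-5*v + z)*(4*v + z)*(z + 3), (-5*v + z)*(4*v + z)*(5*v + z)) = -20*v^2 - v*z + z^2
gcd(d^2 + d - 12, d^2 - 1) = 1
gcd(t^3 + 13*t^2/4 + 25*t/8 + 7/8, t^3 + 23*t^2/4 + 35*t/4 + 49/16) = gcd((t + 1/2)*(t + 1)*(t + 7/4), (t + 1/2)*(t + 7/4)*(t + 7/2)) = t^2 + 9*t/4 + 7/8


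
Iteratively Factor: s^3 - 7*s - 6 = (s - 3)*(s^2 + 3*s + 2) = (s - 3)*(s + 2)*(s + 1)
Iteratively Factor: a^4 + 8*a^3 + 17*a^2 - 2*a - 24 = (a + 3)*(a^3 + 5*a^2 + 2*a - 8) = (a + 3)*(a + 4)*(a^2 + a - 2) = (a + 2)*(a + 3)*(a + 4)*(a - 1)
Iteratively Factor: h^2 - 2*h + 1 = (h - 1)*(h - 1)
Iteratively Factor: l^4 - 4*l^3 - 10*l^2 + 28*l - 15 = (l + 3)*(l^3 - 7*l^2 + 11*l - 5) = (l - 1)*(l + 3)*(l^2 - 6*l + 5) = (l - 5)*(l - 1)*(l + 3)*(l - 1)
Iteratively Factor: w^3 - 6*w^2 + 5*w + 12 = (w - 4)*(w^2 - 2*w - 3) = (w - 4)*(w + 1)*(w - 3)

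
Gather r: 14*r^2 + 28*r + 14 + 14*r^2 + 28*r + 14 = 28*r^2 + 56*r + 28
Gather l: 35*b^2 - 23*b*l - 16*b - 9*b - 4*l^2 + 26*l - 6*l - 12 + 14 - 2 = 35*b^2 - 25*b - 4*l^2 + l*(20 - 23*b)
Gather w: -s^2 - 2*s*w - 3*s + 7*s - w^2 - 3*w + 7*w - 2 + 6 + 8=-s^2 + 4*s - w^2 + w*(4 - 2*s) + 12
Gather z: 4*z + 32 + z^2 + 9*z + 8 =z^2 + 13*z + 40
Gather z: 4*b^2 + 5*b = 4*b^2 + 5*b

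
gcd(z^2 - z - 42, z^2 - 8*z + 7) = z - 7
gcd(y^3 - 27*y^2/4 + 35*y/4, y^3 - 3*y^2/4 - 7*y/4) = y^2 - 7*y/4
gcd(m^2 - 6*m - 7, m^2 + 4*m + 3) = m + 1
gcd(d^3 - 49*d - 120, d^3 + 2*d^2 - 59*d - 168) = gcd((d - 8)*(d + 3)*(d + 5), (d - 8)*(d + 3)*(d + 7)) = d^2 - 5*d - 24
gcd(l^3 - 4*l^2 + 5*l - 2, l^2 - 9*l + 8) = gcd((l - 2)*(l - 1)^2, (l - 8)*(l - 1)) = l - 1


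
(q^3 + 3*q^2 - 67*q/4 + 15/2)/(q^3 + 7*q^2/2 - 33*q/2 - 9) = (4*q^2 - 12*q + 5)/(2*(2*q^2 - 5*q - 3))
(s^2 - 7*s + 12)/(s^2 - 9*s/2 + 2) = 2*(s - 3)/(2*s - 1)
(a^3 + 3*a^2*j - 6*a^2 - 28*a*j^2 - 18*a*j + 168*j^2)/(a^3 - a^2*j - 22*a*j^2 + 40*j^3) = (a^2 + 7*a*j - 6*a - 42*j)/(a^2 + 3*a*j - 10*j^2)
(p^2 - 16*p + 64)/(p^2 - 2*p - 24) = (-p^2 + 16*p - 64)/(-p^2 + 2*p + 24)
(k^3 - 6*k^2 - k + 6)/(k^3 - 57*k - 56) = (k^2 - 7*k + 6)/(k^2 - k - 56)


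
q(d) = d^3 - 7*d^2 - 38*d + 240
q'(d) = 3*d^2 - 14*d - 38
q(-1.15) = 272.92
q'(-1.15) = -17.93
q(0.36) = 225.46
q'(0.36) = -42.65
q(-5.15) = 113.45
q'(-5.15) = 113.67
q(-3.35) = 251.15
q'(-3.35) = 42.57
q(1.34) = 178.92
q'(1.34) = -51.37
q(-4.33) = 192.11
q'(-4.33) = 78.87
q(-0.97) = 269.36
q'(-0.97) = -21.60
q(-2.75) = 270.77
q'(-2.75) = 23.19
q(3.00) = 90.00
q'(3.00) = -53.00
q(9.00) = 60.00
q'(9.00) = 79.00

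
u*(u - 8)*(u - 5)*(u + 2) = u^4 - 11*u^3 + 14*u^2 + 80*u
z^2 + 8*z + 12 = (z + 2)*(z + 6)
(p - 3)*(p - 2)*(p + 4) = p^3 - p^2 - 14*p + 24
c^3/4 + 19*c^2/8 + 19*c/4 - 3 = (c/4 + 1)*(c - 1/2)*(c + 6)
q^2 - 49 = (q - 7)*(q + 7)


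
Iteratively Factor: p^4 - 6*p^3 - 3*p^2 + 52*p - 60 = (p + 3)*(p^3 - 9*p^2 + 24*p - 20) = (p - 2)*(p + 3)*(p^2 - 7*p + 10) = (p - 2)^2*(p + 3)*(p - 5)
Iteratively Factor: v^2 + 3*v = (v + 3)*(v)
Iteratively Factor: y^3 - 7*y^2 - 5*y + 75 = (y - 5)*(y^2 - 2*y - 15) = (y - 5)*(y + 3)*(y - 5)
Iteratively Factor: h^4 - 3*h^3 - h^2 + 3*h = (h + 1)*(h^3 - 4*h^2 + 3*h) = h*(h + 1)*(h^2 - 4*h + 3) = h*(h - 1)*(h + 1)*(h - 3)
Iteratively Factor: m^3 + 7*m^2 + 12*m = (m + 3)*(m^2 + 4*m) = (m + 3)*(m + 4)*(m)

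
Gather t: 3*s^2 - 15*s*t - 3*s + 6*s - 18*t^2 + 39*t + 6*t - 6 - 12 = 3*s^2 + 3*s - 18*t^2 + t*(45 - 15*s) - 18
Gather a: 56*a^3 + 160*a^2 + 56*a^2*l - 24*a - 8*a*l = 56*a^3 + a^2*(56*l + 160) + a*(-8*l - 24)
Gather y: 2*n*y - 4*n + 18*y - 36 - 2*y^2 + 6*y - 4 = -4*n - 2*y^2 + y*(2*n + 24) - 40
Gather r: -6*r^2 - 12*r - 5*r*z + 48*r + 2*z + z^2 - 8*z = -6*r^2 + r*(36 - 5*z) + z^2 - 6*z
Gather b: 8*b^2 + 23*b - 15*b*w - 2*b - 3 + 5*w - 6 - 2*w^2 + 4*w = 8*b^2 + b*(21 - 15*w) - 2*w^2 + 9*w - 9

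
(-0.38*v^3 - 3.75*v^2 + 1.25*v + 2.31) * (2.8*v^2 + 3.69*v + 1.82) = -1.064*v^5 - 11.9022*v^4 - 11.0291*v^3 + 4.2555*v^2 + 10.7989*v + 4.2042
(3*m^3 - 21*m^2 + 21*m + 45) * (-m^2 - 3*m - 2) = -3*m^5 + 12*m^4 + 36*m^3 - 66*m^2 - 177*m - 90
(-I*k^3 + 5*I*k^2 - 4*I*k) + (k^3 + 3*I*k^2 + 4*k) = k^3 - I*k^3 + 8*I*k^2 + 4*k - 4*I*k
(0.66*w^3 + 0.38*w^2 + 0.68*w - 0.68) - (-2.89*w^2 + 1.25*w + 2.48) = 0.66*w^3 + 3.27*w^2 - 0.57*w - 3.16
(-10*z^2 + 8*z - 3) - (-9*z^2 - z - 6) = -z^2 + 9*z + 3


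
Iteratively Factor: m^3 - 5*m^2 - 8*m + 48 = (m + 3)*(m^2 - 8*m + 16) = (m - 4)*(m + 3)*(m - 4)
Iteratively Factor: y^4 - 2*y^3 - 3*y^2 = (y)*(y^3 - 2*y^2 - 3*y) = y*(y - 3)*(y^2 + y) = y*(y - 3)*(y + 1)*(y)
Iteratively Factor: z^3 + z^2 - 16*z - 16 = (z + 1)*(z^2 - 16) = (z - 4)*(z + 1)*(z + 4)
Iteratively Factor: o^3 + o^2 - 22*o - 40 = (o + 4)*(o^2 - 3*o - 10) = (o - 5)*(o + 4)*(o + 2)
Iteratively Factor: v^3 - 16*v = (v + 4)*(v^2 - 4*v) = (v - 4)*(v + 4)*(v)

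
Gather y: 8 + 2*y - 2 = 2*y + 6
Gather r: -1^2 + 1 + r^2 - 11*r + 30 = r^2 - 11*r + 30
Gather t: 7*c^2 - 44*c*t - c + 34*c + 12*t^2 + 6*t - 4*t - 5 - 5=7*c^2 + 33*c + 12*t^2 + t*(2 - 44*c) - 10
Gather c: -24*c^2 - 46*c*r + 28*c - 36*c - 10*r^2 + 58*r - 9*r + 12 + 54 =-24*c^2 + c*(-46*r - 8) - 10*r^2 + 49*r + 66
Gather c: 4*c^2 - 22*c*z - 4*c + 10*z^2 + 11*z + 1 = 4*c^2 + c*(-22*z - 4) + 10*z^2 + 11*z + 1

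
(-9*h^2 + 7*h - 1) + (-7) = -9*h^2 + 7*h - 8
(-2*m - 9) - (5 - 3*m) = m - 14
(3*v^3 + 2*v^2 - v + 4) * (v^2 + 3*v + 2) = 3*v^5 + 11*v^4 + 11*v^3 + 5*v^2 + 10*v + 8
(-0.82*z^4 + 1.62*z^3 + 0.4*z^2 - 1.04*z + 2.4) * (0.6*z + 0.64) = -0.492*z^5 + 0.4472*z^4 + 1.2768*z^3 - 0.368*z^2 + 0.7744*z + 1.536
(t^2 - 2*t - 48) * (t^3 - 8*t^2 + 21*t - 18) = t^5 - 10*t^4 - 11*t^3 + 324*t^2 - 972*t + 864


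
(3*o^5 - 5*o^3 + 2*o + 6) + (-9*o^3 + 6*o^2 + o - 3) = 3*o^5 - 14*o^3 + 6*o^2 + 3*o + 3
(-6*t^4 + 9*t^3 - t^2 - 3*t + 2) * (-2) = 12*t^4 - 18*t^3 + 2*t^2 + 6*t - 4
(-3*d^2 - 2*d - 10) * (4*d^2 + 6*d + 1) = -12*d^4 - 26*d^3 - 55*d^2 - 62*d - 10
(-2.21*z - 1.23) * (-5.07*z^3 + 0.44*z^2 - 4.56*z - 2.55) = 11.2047*z^4 + 5.2637*z^3 + 9.5364*z^2 + 11.2443*z + 3.1365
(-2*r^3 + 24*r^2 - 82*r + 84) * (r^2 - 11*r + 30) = -2*r^5 + 46*r^4 - 406*r^3 + 1706*r^2 - 3384*r + 2520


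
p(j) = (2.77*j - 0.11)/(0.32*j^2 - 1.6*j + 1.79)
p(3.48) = 97.91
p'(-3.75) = -0.05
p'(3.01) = -188.96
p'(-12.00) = -0.03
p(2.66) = -35.97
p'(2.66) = -31.98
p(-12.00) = -0.50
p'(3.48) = -602.50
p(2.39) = -31.58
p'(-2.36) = -0.01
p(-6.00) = -0.73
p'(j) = (1.6 - 0.64*j)*(2.77*j - 0.11)/(0.32*j^2 - 1.6*j + 1.79)^2 + 2.77/(0.32*j^2 - 1.6*j + 1.79) = (-0.8864*j^2 + 0.0704000000000002*j + 4.7823)/(0.1024*j^4 - 1.024*j^3 + 3.7056*j^2 - 5.728*j + 3.2041)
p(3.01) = -64.90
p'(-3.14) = -0.04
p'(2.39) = -2.65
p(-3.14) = -0.88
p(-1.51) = -0.87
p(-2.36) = -0.90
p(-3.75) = -0.85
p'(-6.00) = -0.05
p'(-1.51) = 0.11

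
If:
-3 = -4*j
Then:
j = 3/4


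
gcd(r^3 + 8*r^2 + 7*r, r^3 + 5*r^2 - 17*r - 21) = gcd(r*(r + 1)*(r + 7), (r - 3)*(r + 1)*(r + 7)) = r^2 + 8*r + 7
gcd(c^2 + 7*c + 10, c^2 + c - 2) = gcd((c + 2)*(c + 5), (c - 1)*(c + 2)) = c + 2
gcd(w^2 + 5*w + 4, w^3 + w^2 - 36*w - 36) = w + 1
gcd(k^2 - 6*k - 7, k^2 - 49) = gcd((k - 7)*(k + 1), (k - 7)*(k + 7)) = k - 7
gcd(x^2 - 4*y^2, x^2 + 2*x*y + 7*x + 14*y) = x + 2*y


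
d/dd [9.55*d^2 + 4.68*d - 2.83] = 19.1*d + 4.68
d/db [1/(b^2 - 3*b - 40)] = (3 - 2*b)/(-b^2 + 3*b + 40)^2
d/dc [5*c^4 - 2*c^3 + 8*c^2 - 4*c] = 20*c^3 - 6*c^2 + 16*c - 4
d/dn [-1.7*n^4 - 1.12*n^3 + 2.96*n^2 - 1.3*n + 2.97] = -6.8*n^3 - 3.36*n^2 + 5.92*n - 1.3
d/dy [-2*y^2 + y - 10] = 1 - 4*y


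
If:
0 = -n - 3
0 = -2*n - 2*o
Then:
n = -3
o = 3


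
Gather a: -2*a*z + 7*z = -2*a*z + 7*z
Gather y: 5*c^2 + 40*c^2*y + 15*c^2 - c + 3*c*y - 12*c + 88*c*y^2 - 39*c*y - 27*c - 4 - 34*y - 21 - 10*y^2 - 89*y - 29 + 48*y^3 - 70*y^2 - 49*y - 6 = 20*c^2 - 40*c + 48*y^3 + y^2*(88*c - 80) + y*(40*c^2 - 36*c - 172) - 60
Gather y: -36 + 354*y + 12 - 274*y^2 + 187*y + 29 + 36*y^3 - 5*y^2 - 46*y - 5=36*y^3 - 279*y^2 + 495*y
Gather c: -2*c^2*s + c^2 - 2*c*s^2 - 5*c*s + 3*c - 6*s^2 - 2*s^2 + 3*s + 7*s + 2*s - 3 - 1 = c^2*(1 - 2*s) + c*(-2*s^2 - 5*s + 3) - 8*s^2 + 12*s - 4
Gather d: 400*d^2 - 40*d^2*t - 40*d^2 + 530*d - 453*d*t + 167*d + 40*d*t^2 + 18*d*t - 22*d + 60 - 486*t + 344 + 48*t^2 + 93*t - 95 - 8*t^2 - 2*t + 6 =d^2*(360 - 40*t) + d*(40*t^2 - 435*t + 675) + 40*t^2 - 395*t + 315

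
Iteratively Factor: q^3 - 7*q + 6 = (q - 1)*(q^2 + q - 6) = (q - 1)*(q + 3)*(q - 2)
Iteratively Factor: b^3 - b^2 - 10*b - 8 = (b + 1)*(b^2 - 2*b - 8) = (b - 4)*(b + 1)*(b + 2)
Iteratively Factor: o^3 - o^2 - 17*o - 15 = (o + 1)*(o^2 - 2*o - 15) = (o + 1)*(o + 3)*(o - 5)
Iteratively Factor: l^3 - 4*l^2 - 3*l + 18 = (l - 3)*(l^2 - l - 6) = (l - 3)*(l + 2)*(l - 3)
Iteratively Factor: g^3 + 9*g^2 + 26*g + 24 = (g + 2)*(g^2 + 7*g + 12) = (g + 2)*(g + 3)*(g + 4)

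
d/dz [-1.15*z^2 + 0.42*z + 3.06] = 0.42 - 2.3*z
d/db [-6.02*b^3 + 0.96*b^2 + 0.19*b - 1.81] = -18.06*b^2 + 1.92*b + 0.19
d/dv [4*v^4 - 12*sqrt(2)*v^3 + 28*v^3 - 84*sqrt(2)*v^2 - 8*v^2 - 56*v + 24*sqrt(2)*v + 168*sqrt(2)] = 16*v^3 - 36*sqrt(2)*v^2 + 84*v^2 - 168*sqrt(2)*v - 16*v - 56 + 24*sqrt(2)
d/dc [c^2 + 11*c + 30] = 2*c + 11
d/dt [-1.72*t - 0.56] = -1.72000000000000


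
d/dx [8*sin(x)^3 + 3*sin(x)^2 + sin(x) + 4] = (24*sin(x)^2 + 6*sin(x) + 1)*cos(x)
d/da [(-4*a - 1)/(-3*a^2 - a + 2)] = (12*a^2 + 4*a - (4*a + 1)*(6*a + 1) - 8)/(3*a^2 + a - 2)^2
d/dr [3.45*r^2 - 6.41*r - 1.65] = 6.9*r - 6.41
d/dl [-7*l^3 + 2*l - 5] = 2 - 21*l^2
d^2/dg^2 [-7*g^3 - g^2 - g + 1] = -42*g - 2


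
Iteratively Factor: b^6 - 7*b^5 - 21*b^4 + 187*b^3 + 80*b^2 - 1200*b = (b + 3)*(b^5 - 10*b^4 + 9*b^3 + 160*b^2 - 400*b) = b*(b + 3)*(b^4 - 10*b^3 + 9*b^2 + 160*b - 400) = b*(b - 4)*(b + 3)*(b^3 - 6*b^2 - 15*b + 100) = b*(b - 5)*(b - 4)*(b + 3)*(b^2 - b - 20) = b*(b - 5)^2*(b - 4)*(b + 3)*(b + 4)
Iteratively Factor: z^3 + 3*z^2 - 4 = (z + 2)*(z^2 + z - 2) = (z - 1)*(z + 2)*(z + 2)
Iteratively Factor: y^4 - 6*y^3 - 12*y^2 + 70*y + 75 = (y + 3)*(y^3 - 9*y^2 + 15*y + 25) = (y + 1)*(y + 3)*(y^2 - 10*y + 25) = (y - 5)*(y + 1)*(y + 3)*(y - 5)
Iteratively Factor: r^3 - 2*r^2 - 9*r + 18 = (r + 3)*(r^2 - 5*r + 6) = (r - 2)*(r + 3)*(r - 3)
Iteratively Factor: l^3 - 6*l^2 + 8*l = (l)*(l^2 - 6*l + 8) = l*(l - 4)*(l - 2)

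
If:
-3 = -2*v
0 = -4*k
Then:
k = 0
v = 3/2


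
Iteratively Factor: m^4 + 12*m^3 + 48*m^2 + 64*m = (m)*(m^3 + 12*m^2 + 48*m + 64) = m*(m + 4)*(m^2 + 8*m + 16) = m*(m + 4)^2*(m + 4)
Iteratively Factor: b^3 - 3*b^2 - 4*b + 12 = (b - 3)*(b^2 - 4) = (b - 3)*(b - 2)*(b + 2)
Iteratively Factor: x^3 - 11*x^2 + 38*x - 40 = (x - 2)*(x^2 - 9*x + 20) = (x - 5)*(x - 2)*(x - 4)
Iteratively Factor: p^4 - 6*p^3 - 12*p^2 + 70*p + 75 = (p + 3)*(p^3 - 9*p^2 + 15*p + 25) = (p + 1)*(p + 3)*(p^2 - 10*p + 25) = (p - 5)*(p + 1)*(p + 3)*(p - 5)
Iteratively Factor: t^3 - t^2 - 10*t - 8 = (t - 4)*(t^2 + 3*t + 2) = (t - 4)*(t + 2)*(t + 1)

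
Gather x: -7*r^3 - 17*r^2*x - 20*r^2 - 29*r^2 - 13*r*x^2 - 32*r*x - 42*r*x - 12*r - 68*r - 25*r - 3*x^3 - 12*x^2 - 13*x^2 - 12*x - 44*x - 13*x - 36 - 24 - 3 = -7*r^3 - 49*r^2 - 105*r - 3*x^3 + x^2*(-13*r - 25) + x*(-17*r^2 - 74*r - 69) - 63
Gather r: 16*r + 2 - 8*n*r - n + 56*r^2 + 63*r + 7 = -n + 56*r^2 + r*(79 - 8*n) + 9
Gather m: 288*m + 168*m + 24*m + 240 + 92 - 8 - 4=480*m + 320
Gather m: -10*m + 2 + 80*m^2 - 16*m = 80*m^2 - 26*m + 2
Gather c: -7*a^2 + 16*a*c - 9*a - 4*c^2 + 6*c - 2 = -7*a^2 - 9*a - 4*c^2 + c*(16*a + 6) - 2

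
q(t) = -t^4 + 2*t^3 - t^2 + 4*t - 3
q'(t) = -4*t^3 + 6*t^2 - 2*t + 4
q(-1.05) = -11.83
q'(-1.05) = 17.35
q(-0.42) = -5.04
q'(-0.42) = 6.19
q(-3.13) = -182.62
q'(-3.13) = 191.70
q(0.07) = -2.72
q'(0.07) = 3.89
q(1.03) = 1.12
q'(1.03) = 3.93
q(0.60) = -0.66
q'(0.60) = 4.10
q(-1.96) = -44.50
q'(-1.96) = 61.09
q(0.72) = -0.16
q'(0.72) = 4.18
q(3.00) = -27.00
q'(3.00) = -56.00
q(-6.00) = -1791.00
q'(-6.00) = 1096.00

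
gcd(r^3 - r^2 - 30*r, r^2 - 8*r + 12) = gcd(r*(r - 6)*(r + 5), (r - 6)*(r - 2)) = r - 6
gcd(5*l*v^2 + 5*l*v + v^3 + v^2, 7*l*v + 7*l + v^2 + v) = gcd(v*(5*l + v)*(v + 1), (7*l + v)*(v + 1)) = v + 1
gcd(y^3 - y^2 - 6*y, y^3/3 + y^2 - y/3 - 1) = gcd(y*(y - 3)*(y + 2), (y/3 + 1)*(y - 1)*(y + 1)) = 1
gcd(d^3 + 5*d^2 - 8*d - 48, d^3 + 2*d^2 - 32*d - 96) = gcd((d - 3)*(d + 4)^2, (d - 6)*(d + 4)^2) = d^2 + 8*d + 16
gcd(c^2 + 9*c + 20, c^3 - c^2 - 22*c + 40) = c + 5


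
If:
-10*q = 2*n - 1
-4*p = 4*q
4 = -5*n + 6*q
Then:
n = -17/31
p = -13/62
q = 13/62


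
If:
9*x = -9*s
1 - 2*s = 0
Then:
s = 1/2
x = -1/2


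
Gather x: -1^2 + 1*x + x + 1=2*x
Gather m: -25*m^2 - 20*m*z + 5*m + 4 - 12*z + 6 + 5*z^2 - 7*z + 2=-25*m^2 + m*(5 - 20*z) + 5*z^2 - 19*z + 12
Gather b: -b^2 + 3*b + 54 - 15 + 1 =-b^2 + 3*b + 40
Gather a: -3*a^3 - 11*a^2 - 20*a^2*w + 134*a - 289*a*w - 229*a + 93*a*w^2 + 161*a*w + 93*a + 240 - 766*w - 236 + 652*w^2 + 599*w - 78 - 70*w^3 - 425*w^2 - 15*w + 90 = -3*a^3 + a^2*(-20*w - 11) + a*(93*w^2 - 128*w - 2) - 70*w^3 + 227*w^2 - 182*w + 16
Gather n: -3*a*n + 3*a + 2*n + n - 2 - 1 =3*a + n*(3 - 3*a) - 3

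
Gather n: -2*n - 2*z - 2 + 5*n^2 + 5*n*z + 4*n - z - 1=5*n^2 + n*(5*z + 2) - 3*z - 3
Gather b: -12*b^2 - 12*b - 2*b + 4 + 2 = -12*b^2 - 14*b + 6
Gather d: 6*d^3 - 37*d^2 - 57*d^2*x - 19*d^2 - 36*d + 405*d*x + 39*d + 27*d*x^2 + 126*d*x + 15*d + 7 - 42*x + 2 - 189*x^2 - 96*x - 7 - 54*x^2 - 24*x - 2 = 6*d^3 + d^2*(-57*x - 56) + d*(27*x^2 + 531*x + 18) - 243*x^2 - 162*x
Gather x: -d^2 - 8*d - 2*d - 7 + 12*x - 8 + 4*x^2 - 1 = -d^2 - 10*d + 4*x^2 + 12*x - 16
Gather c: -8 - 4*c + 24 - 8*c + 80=96 - 12*c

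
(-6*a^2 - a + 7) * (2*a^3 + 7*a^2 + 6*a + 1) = -12*a^5 - 44*a^4 - 29*a^3 + 37*a^2 + 41*a + 7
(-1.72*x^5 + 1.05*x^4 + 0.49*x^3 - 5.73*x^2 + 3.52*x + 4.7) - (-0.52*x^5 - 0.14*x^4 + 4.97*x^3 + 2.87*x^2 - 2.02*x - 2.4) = -1.2*x^5 + 1.19*x^4 - 4.48*x^3 - 8.6*x^2 + 5.54*x + 7.1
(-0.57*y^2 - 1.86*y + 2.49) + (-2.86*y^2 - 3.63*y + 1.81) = -3.43*y^2 - 5.49*y + 4.3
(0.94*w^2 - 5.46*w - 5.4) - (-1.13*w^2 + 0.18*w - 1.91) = 2.07*w^2 - 5.64*w - 3.49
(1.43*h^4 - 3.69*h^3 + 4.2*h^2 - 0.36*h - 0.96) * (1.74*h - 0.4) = 2.4882*h^5 - 6.9926*h^4 + 8.784*h^3 - 2.3064*h^2 - 1.5264*h + 0.384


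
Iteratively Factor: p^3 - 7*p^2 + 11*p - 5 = (p - 1)*(p^2 - 6*p + 5) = (p - 5)*(p - 1)*(p - 1)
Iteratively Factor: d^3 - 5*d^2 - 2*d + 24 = (d + 2)*(d^2 - 7*d + 12) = (d - 4)*(d + 2)*(d - 3)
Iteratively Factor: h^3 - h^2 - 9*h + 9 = (h + 3)*(h^2 - 4*h + 3) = (h - 1)*(h + 3)*(h - 3)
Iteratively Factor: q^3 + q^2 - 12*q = (q + 4)*(q^2 - 3*q) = (q - 3)*(q + 4)*(q)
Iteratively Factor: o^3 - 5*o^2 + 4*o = (o)*(o^2 - 5*o + 4) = o*(o - 1)*(o - 4)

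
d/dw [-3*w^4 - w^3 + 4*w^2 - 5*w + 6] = -12*w^3 - 3*w^2 + 8*w - 5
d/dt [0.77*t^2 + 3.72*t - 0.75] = 1.54*t + 3.72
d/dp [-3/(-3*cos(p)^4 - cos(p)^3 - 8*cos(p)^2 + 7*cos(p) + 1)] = 3*(12*cos(p)^3 + 3*cos(p)^2 + 16*cos(p) - 7)*sin(p)/(3*cos(p)^4 + cos(p)^3 + 8*cos(p)^2 - 7*cos(p) - 1)^2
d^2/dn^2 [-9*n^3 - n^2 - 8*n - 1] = -54*n - 2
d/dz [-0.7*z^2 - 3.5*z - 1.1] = -1.4*z - 3.5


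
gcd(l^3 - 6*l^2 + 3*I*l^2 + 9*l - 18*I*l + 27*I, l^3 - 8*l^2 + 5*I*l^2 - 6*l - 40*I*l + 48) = l + 3*I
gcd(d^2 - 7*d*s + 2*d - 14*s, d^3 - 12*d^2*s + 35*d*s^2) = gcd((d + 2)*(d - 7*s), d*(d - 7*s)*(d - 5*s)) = -d + 7*s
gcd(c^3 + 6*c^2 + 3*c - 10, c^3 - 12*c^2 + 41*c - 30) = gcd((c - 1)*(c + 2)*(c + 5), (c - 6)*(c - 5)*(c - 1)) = c - 1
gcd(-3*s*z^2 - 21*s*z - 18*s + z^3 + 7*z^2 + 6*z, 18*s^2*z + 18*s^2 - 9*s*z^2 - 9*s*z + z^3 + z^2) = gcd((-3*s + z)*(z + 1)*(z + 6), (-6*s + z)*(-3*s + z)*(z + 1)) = -3*s*z - 3*s + z^2 + z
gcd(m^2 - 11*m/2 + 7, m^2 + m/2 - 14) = m - 7/2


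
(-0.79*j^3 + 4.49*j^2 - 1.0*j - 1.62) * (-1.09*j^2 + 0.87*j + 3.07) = 0.8611*j^5 - 5.5814*j^4 + 2.571*j^3 + 14.6801*j^2 - 4.4794*j - 4.9734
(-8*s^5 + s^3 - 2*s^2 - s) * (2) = -16*s^5 + 2*s^3 - 4*s^2 - 2*s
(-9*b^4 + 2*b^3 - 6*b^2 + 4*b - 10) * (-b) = 9*b^5 - 2*b^4 + 6*b^3 - 4*b^2 + 10*b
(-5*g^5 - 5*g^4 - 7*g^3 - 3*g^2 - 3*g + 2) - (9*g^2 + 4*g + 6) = -5*g^5 - 5*g^4 - 7*g^3 - 12*g^2 - 7*g - 4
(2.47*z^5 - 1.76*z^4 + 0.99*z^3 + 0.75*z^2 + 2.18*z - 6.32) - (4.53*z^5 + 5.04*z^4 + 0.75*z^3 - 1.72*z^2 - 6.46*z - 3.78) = -2.06*z^5 - 6.8*z^4 + 0.24*z^3 + 2.47*z^2 + 8.64*z - 2.54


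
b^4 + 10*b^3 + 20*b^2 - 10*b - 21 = (b - 1)*(b + 1)*(b + 3)*(b + 7)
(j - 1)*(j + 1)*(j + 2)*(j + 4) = j^4 + 6*j^3 + 7*j^2 - 6*j - 8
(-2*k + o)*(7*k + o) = -14*k^2 + 5*k*o + o^2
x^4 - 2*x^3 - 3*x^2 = x^2*(x - 3)*(x + 1)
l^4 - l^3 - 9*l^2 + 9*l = l*(l - 3)*(l - 1)*(l + 3)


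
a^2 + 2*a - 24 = (a - 4)*(a + 6)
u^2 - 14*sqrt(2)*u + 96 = (u - 8*sqrt(2))*(u - 6*sqrt(2))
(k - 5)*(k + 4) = k^2 - k - 20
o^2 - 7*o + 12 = (o - 4)*(o - 3)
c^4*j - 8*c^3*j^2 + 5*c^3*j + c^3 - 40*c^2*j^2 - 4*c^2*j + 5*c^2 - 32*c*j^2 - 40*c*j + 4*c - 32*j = (c + 1)*(c + 4)*(c - 8*j)*(c*j + 1)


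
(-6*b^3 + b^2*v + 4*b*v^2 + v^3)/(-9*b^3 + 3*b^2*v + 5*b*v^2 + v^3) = (2*b + v)/(3*b + v)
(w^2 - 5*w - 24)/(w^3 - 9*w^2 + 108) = (w - 8)/(w^2 - 12*w + 36)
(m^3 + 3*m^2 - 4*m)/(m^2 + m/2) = 2*(m^2 + 3*m - 4)/(2*m + 1)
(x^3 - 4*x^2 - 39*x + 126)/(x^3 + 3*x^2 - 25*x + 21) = (x^2 - x - 42)/(x^2 + 6*x - 7)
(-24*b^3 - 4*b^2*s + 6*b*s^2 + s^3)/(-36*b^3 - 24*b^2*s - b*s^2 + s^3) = (-12*b^2 + 4*b*s + s^2)/(-18*b^2 - 3*b*s + s^2)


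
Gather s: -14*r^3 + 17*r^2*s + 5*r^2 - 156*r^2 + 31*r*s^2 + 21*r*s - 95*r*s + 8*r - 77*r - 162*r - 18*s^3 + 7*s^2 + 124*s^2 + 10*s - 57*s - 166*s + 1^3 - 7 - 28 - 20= -14*r^3 - 151*r^2 - 231*r - 18*s^3 + s^2*(31*r + 131) + s*(17*r^2 - 74*r - 213) - 54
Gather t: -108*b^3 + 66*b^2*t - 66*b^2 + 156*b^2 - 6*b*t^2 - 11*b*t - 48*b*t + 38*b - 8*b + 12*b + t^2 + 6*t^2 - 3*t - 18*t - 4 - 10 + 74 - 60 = -108*b^3 + 90*b^2 + 42*b + t^2*(7 - 6*b) + t*(66*b^2 - 59*b - 21)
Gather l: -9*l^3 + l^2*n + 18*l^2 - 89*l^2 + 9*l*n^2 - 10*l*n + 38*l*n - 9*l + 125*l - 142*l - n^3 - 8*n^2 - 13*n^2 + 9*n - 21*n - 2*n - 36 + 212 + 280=-9*l^3 + l^2*(n - 71) + l*(9*n^2 + 28*n - 26) - n^3 - 21*n^2 - 14*n + 456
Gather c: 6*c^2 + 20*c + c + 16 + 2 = 6*c^2 + 21*c + 18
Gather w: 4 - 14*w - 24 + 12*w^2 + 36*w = 12*w^2 + 22*w - 20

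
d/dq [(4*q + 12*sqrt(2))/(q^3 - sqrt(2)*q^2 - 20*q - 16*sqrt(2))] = 8*(-q^3 - 4*sqrt(2)*q^2 + 6*q + 22*sqrt(2))/(q^6 - 2*sqrt(2)*q^5 - 38*q^4 + 8*sqrt(2)*q^3 + 464*q^2 + 640*sqrt(2)*q + 512)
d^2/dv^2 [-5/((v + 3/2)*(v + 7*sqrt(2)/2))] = 160*(-(2*v + 3)^2 - (2*v + 3)*(2*v + 7*sqrt(2)) - (2*v + 7*sqrt(2))^2)/((2*v + 3)^3*(2*v + 7*sqrt(2))^3)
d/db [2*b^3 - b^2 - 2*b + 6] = 6*b^2 - 2*b - 2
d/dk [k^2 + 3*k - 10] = 2*k + 3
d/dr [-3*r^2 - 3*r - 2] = -6*r - 3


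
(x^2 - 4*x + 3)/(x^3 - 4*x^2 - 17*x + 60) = (x - 1)/(x^2 - x - 20)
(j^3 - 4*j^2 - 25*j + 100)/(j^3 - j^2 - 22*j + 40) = (j - 5)/(j - 2)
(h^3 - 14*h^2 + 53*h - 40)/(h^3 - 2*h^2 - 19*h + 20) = (h - 8)/(h + 4)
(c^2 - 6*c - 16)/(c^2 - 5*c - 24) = (c + 2)/(c + 3)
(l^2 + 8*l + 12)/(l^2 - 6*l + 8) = (l^2 + 8*l + 12)/(l^2 - 6*l + 8)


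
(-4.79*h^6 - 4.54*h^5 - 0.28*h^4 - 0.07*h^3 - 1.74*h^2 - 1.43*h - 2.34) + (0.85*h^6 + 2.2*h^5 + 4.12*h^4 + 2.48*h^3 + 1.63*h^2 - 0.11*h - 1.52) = -3.94*h^6 - 2.34*h^5 + 3.84*h^4 + 2.41*h^3 - 0.11*h^2 - 1.54*h - 3.86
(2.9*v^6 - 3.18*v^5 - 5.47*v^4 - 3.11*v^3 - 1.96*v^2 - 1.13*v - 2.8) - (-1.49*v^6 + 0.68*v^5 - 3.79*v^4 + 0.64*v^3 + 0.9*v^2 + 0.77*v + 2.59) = 4.39*v^6 - 3.86*v^5 - 1.68*v^4 - 3.75*v^3 - 2.86*v^2 - 1.9*v - 5.39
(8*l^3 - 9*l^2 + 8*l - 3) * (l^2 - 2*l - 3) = 8*l^5 - 25*l^4 + 2*l^3 + 8*l^2 - 18*l + 9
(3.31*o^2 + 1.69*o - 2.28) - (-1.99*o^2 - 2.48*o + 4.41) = 5.3*o^2 + 4.17*o - 6.69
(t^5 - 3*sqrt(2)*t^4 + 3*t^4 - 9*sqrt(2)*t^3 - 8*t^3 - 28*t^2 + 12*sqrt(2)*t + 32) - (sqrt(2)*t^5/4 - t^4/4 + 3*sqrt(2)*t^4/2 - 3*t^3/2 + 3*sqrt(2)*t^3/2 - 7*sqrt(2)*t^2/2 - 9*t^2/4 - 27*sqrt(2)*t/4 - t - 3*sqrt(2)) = -sqrt(2)*t^5/4 + t^5 - 9*sqrt(2)*t^4/2 + 13*t^4/4 - 21*sqrt(2)*t^3/2 - 13*t^3/2 - 103*t^2/4 + 7*sqrt(2)*t^2/2 + t + 75*sqrt(2)*t/4 + 3*sqrt(2) + 32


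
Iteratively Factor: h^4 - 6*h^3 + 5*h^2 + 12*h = (h - 3)*(h^3 - 3*h^2 - 4*h) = (h - 4)*(h - 3)*(h^2 + h) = h*(h - 4)*(h - 3)*(h + 1)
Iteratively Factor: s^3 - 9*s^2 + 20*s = (s)*(s^2 - 9*s + 20) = s*(s - 4)*(s - 5)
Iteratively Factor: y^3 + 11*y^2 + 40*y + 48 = (y + 4)*(y^2 + 7*y + 12) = (y + 3)*(y + 4)*(y + 4)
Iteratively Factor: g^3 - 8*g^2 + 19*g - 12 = (g - 3)*(g^2 - 5*g + 4) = (g - 3)*(g - 1)*(g - 4)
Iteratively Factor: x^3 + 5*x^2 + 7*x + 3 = (x + 1)*(x^2 + 4*x + 3) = (x + 1)^2*(x + 3)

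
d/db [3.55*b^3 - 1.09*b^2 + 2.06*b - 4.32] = 10.65*b^2 - 2.18*b + 2.06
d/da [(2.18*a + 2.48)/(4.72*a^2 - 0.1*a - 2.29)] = (10.2896*a^2 - 0.218*a - (2.18*a + 2.48)*(9.44*a - 0.1) - 4.9922)/(-4.72*a^2 + 0.1*a + 2.29)^2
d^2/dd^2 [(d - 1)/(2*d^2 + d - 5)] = 2*((1 - 6*d)*(2*d^2 + d - 5) + (d - 1)*(4*d + 1)^2)/(2*d^2 + d - 5)^3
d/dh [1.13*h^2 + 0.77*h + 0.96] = 2.26*h + 0.77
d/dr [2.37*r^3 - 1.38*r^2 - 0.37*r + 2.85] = 7.11*r^2 - 2.76*r - 0.37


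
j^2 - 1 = (j - 1)*(j + 1)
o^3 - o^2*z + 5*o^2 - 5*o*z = o*(o + 5)*(o - z)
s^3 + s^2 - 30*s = s*(s - 5)*(s + 6)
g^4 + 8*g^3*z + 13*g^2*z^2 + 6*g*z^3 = g*(g + z)^2*(g + 6*z)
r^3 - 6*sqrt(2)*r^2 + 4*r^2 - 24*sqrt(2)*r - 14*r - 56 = (r + 4)*(r - 7*sqrt(2))*(r + sqrt(2))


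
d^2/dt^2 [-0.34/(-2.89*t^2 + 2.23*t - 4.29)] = (-5.679428*t^2 + 4.382396*t + 0.34*(5.78*t - 2.23)*(11.56*t - 4.46) - 8.430708)/(2.89*t^2 - 2.23*t + 4.29)^3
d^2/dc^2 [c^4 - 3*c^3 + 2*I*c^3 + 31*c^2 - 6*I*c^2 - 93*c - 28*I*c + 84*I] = 12*c^2 + c*(-18 + 12*I) + 62 - 12*I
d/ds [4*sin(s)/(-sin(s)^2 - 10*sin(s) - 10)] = 4*(sin(s)^2 - 10)*cos(s)/(sin(s)^2 + 10*sin(s) + 10)^2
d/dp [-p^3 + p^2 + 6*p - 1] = -3*p^2 + 2*p + 6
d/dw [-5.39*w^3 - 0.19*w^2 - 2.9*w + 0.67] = -16.17*w^2 - 0.38*w - 2.9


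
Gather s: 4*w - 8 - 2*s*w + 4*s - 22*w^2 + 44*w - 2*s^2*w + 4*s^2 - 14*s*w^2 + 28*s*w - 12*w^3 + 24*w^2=s^2*(4 - 2*w) + s*(-14*w^2 + 26*w + 4) - 12*w^3 + 2*w^2 + 48*w - 8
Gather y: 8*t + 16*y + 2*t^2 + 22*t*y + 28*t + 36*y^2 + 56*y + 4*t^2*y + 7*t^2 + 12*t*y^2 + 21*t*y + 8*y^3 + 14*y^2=9*t^2 + 36*t + 8*y^3 + y^2*(12*t + 50) + y*(4*t^2 + 43*t + 72)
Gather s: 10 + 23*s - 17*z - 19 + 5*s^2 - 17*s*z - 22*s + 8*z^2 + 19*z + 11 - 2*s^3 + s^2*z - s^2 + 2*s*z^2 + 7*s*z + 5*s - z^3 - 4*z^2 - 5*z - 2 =-2*s^3 + s^2*(z + 4) + s*(2*z^2 - 10*z + 6) - z^3 + 4*z^2 - 3*z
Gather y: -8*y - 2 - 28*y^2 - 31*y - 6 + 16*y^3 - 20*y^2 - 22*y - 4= 16*y^3 - 48*y^2 - 61*y - 12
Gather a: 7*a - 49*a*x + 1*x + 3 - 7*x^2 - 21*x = a*(7 - 49*x) - 7*x^2 - 20*x + 3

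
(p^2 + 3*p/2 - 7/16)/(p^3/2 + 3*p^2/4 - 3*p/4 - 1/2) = (16*p^2 + 24*p - 7)/(4*(2*p^3 + 3*p^2 - 3*p - 2))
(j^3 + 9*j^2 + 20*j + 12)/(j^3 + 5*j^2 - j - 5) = (j^2 + 8*j + 12)/(j^2 + 4*j - 5)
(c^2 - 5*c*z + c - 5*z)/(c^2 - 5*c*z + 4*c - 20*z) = (c + 1)/(c + 4)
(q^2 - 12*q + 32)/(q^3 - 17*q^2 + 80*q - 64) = (q - 4)/(q^2 - 9*q + 8)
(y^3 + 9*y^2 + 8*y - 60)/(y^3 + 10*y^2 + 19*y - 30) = (y - 2)/(y - 1)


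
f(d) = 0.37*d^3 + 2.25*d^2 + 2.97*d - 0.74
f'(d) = 1.11*d^2 + 4.5*d + 2.97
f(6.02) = 179.40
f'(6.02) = 70.29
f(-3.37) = 0.64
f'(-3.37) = 0.41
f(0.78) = 3.12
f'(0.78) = 7.16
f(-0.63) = -1.81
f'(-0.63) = 0.58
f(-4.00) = -0.30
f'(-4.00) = 2.73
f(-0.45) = -1.65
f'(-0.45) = 1.17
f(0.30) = 0.36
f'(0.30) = 4.42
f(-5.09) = -6.36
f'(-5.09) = 8.82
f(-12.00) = -351.74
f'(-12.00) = 108.81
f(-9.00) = -114.95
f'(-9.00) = 52.38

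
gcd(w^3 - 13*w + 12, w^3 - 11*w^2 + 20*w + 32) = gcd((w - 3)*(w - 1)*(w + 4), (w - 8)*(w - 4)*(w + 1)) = 1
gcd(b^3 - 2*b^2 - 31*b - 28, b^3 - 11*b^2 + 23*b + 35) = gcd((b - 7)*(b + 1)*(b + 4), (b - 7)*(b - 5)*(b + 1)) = b^2 - 6*b - 7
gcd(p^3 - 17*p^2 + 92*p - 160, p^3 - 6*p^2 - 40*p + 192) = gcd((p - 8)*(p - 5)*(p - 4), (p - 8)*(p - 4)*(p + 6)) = p^2 - 12*p + 32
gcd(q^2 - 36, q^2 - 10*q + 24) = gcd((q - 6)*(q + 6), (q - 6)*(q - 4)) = q - 6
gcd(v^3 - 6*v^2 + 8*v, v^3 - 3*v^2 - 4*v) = v^2 - 4*v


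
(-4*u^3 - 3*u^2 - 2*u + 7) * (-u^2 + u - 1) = 4*u^5 - u^4 + 3*u^3 - 6*u^2 + 9*u - 7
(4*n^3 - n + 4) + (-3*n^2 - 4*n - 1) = 4*n^3 - 3*n^2 - 5*n + 3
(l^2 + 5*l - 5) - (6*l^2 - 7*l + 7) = -5*l^2 + 12*l - 12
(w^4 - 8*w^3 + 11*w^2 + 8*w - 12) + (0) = w^4 - 8*w^3 + 11*w^2 + 8*w - 12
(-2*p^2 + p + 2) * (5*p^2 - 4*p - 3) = -10*p^4 + 13*p^3 + 12*p^2 - 11*p - 6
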